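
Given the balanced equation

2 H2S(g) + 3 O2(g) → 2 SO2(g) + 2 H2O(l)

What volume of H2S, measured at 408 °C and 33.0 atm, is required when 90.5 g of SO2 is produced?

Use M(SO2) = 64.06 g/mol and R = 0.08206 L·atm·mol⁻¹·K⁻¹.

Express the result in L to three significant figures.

n(SO2) = 90.50 / 64.06 = 1.413 mol
n(H2S) = (2/2) × 1.413 = 1.413 mol
V = nRT/P = 1.413 × 0.08206 × 681.15 / 33.0 = 2.393 L

2.39 L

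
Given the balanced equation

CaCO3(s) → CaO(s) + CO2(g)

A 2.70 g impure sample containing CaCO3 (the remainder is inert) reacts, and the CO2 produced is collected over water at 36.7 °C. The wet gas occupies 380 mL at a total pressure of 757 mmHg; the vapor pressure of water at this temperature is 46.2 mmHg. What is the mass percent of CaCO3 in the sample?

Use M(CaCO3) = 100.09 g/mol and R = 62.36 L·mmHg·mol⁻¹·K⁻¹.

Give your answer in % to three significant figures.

51.8 %

P(CO2) = 757 − 46.2 = 710.8 mmHg
n(CO2) = PV/RT = (710.8 × 0.3800) / (62.36 × 309.85) = 0.01398 mol
n(CaCO3) = (1/1) × 0.01398 = 0.01398 mol
m(CaCO3) = 0.01398 × 100.09 = 1.399 g
%CaCO3 = 1.399 / 2.70 × 100 = 51.81%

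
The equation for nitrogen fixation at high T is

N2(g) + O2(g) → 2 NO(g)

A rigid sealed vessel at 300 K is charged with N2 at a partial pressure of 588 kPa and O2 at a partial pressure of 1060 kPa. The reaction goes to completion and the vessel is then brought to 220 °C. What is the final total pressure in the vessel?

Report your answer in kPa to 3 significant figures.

2710 kPa

At constant V, partial pressures at 300 K are proportional to moles, so apply stoichiometry directly to pressures.
P(O2) required for 588 kPa of N2 = (1/1) × 588 = 588.0 kPa; available 1060 kPa, so N2 is limiting.
P(O2) remaining = 1060 − (1/1) × 588 = 472.0 kPa
P(gaseous products) = (2)/1 × 588 = 1176 kPa
P_total at 300 K = 472.0 + 1176 = 1648 kPa
Scaling to 220 °C: P = 1648 × 493.15/300 = 2709 kPa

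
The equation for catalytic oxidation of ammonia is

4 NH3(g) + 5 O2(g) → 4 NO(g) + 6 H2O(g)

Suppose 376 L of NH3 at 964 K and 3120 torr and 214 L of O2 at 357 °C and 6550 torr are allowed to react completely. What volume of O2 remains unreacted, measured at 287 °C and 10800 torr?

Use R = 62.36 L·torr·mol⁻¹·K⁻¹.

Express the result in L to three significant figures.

36.5 L

n(NH3) = PV/RT = (3120 × 376) / (62.36 × 964) = 19.51 mol
n(O2) = PV/RT = (6550 × 214) / (62.36 × 630.15) = 35.67 mol
For 19.51 mol NH3, stoichiometry requires (5/4) × 19.51 = 24.39 mol O2; 35.67 mol is available, so NH3 is limiting.
n(O2) consumed = (5/4) × 19.51 = 24.39 mol; remaining = 35.67 − 24.39 = 11.28 mol
V(O2) = nRT/P = 11.28 × 62.36 × 560.15 / 10800 = 36.48 L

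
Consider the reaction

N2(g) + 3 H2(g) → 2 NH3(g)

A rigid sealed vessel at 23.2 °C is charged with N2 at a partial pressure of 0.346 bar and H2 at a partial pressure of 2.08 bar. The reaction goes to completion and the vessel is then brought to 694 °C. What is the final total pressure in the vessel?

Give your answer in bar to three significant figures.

5.66 bar

With V and T fixed, P_i ∝ n_i, so the mole ratios apply directly to partial pressures at 23.2 °C.
P(H2) required for 0.346 bar of N2 = (3/1) × 0.346 = 1.038 bar; available 2.08 bar, so N2 is limiting.
P(H2) remaining = 2.08 − (3/1) × 0.346 = 1.042 bar
P(gaseous products) = (2)/1 × 0.346 = 0.6920 bar
P_total at 23.2 °C = 1.042 + 0.6920 = 1.734 bar
Scaling to 694 °C: P = 1.734 × 967.15/296.35 = 5.659 bar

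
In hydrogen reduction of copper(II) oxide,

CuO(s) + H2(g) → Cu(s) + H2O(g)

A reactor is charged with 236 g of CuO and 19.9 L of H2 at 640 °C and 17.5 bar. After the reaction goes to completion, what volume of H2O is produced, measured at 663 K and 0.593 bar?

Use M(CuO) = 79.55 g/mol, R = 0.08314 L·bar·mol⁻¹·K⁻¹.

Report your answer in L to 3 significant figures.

n(CuO) = 236 / 79.55 = 2.967 mol
n(H2) = PV/RT = (17.5 × 19.9) / (0.08314 × 913.15) = 4.587 mol
For 2.967 mol CuO, stoichiometry requires (1/1) × 2.967 = 2.967 mol H2; 4.587 mol is available, so CuO is limiting.
n(H2O) = (1/1) × 2.967 = 2.967 mol
V(H2O) = nRT/P = 2.967 × 0.08314 × 663 / 0.593 = 275.8 L

276 L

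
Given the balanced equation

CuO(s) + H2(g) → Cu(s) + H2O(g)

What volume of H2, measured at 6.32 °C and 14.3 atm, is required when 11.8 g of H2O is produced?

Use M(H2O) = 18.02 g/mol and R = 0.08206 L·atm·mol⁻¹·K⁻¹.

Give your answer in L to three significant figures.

1.05 L

n(H2O) = 11.80 / 18.02 = 0.6548 mol
n(H2) = (1/1) × 0.6548 = 0.6548 mol
V = nRT/P = 0.6548 × 0.08206 × 279.47 / 14.3 = 1.050 L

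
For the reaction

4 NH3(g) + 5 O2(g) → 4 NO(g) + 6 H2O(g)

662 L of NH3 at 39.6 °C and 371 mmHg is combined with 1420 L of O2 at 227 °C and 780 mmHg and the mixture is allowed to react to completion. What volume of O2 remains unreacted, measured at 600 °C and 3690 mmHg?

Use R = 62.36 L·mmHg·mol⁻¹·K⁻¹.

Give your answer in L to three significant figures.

n(NH3) = PV/RT = (371 × 662) / (62.36 × 312.75) = 12.59 mol
n(O2) = PV/RT = (780 × 1420) / (62.36 × 500.15) = 35.51 mol
For 12.59 mol NH3, stoichiometry requires (5/4) × 12.59 = 15.74 mol O2; 35.51 mol is available, so NH3 is limiting.
n(O2) consumed = (5/4) × 12.59 = 15.74 mol; remaining = 35.51 − 15.74 = 19.77 mol
V(O2) = nRT/P = 19.77 × 62.36 × 873.15 / 3690 = 291.7 L

292 L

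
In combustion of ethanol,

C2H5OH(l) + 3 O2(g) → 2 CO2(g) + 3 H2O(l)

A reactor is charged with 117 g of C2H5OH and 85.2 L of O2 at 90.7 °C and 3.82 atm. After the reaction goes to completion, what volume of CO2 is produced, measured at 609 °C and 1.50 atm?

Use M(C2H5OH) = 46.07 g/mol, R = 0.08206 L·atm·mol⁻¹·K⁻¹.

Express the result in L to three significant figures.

n(C2H5OH) = 117 / 46.07 = 2.540 mol
n(O2) = PV/RT = (3.82 × 85.2) / (0.08206 × 363.85) = 10.90 mol
For 2.540 mol C2H5OH, stoichiometry requires (3/1) × 2.540 = 7.620 mol O2; 10.90 mol is available, so C2H5OH is limiting.
n(CO2) = (2/1) × 2.540 = 5.080 mol
V(CO2) = nRT/P = 5.080 × 0.08206 × 882.15 / 1.50 = 245.2 L

245 L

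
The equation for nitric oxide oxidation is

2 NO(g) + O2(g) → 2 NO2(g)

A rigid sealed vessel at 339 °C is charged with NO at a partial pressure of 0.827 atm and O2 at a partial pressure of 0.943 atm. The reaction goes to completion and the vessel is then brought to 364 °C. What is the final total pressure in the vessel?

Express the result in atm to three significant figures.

With V and T fixed, P_i ∝ n_i, so the mole ratios apply directly to partial pressures at 339 °C.
P(O2) required for 0.827 atm of NO = (1/2) × 0.827 = 0.4135 atm; available 0.943 atm, so NO is limiting.
P(O2) remaining = 0.943 − (1/2) × 0.827 = 0.5295 atm
P(gaseous products) = (2)/2 × 0.827 = 0.8270 atm
P_total at 339 °C = 0.5295 + 0.8270 = 1.357 atm
Scaling to 364 °C: P = 1.357 × 637.15/612.15 = 1.412 atm

1.41 atm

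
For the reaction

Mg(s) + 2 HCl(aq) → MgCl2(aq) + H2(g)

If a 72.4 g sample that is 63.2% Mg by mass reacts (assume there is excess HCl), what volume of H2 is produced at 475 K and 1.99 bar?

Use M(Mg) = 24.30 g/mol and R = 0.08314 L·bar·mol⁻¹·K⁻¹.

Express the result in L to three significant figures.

mass of Mg = 72.4 × 63.2/100 = 45.76 g
n(Mg) = 45.76 / 24.30 = 1.883 mol
n(H2) = (1/1) × 1.883 = 1.883 mol
V = nRT/P = 1.883 × 0.08314 × 475 / 1.99 = 37.37 L

37.4 L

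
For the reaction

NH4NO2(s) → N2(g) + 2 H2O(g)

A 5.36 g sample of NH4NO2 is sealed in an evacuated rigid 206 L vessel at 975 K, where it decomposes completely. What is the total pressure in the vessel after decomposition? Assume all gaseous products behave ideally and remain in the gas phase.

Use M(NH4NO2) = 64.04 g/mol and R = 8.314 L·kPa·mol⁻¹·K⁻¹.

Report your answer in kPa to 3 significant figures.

n(NH4NO2) = 5.36 / 64.04 = 0.08370 mol
n(gas produced) = (3/1) × 0.08370 = 0.2511 mol
P = nRT/V = 0.2511 × 8.314 × 975 / 206 = 9.881 kPa

9.88 kPa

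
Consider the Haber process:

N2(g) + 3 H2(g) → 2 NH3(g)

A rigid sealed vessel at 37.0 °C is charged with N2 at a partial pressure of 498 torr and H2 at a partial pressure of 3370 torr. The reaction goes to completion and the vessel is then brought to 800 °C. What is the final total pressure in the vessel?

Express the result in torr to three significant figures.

Because the vessel is rigid and T is held at 37.0 °C, work the stoichiometry in partial pressures (P_i = n_iRT/V).
P(H2) required for 498 torr of N2 = (3/1) × 498 = 1494 torr; available 3370 torr, so N2 is limiting.
P(H2) remaining = 3370 − (3/1) × 498 = 1876 torr
P(gaseous products) = (2)/1 × 498 = 996.0 torr
P_total at 37.0 °C = 1876 + 996.0 = 2872 torr
Scaling to 800 °C: P = 2872 × 1073.15/310.15 = 9937 torr

9940 torr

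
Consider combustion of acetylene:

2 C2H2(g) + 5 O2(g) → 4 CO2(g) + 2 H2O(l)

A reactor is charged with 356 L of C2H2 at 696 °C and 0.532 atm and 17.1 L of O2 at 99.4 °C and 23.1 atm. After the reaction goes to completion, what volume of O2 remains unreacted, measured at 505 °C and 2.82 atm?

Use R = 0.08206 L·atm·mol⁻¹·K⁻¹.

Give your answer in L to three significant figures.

158 L

n(C2H2) = PV/RT = (0.532 × 356) / (0.08206 × 969.15) = 2.381 mol
n(O2) = PV/RT = (23.1 × 17.1) / (0.08206 × 372.55) = 12.92 mol
For 2.381 mol C2H2, stoichiometry requires (5/2) × 2.381 = 5.952 mol O2; 12.92 mol is available, so C2H2 is limiting.
n(O2) consumed = (5/2) × 2.381 = 5.952 mol; remaining = 12.92 − 5.952 = 6.968 mol
V(O2) = nRT/P = 6.968 × 0.08206 × 778.15 / 2.82 = 157.8 L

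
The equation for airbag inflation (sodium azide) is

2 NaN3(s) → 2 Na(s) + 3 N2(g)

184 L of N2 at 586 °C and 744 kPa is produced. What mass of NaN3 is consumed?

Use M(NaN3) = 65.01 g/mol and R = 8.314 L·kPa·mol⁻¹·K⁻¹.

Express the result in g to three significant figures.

831 g

n(N2) = PV/RT = (744 × 184) / (8.314 × 859.15) = 19.17 mol
n(NaN3) = (2/3) × 19.17 = 12.78 mol
m(NaN3) = 12.78 × 65.01 = 830.8 g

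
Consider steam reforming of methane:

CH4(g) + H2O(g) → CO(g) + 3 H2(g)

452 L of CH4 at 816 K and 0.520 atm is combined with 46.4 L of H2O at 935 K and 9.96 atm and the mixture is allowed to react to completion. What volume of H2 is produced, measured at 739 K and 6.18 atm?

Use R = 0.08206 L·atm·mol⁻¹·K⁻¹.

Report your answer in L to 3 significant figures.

103 L

n(CH4) = PV/RT = (0.520 × 452) / (0.08206 × 816) = 3.510 mol
n(H2O) = PV/RT = (9.96 × 46.4) / (0.08206 × 935) = 6.023 mol
For 3.510 mol CH4, stoichiometry requires (1/1) × 3.510 = 3.510 mol H2O; 6.023 mol is available, so CH4 is limiting.
n(H2) = (3/1) × 3.510 = 10.53 mol
V(H2) = nRT/P = 10.53 × 0.08206 × 739 / 6.18 = 103.3 L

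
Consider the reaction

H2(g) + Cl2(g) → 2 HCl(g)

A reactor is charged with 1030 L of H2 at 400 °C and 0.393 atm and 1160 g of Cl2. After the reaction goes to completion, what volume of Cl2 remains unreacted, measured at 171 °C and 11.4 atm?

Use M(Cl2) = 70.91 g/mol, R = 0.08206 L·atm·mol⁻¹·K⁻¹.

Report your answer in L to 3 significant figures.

28.9 L

n(H2) = PV/RT = (0.393 × 1030) / (0.08206 × 673.15) = 7.328 mol
n(Cl2) = 1160 / 70.91 = 16.36 mol
For 7.328 mol H2, stoichiometry requires (1/1) × 7.328 = 7.328 mol Cl2; 16.36 mol is available, so H2 is limiting.
n(Cl2) consumed = (1/1) × 7.328 = 7.328 mol; remaining = 16.36 − 7.328 = 9.032 mol
V(Cl2) = nRT/P = 9.032 × 0.08206 × 444.15 / 11.4 = 28.88 L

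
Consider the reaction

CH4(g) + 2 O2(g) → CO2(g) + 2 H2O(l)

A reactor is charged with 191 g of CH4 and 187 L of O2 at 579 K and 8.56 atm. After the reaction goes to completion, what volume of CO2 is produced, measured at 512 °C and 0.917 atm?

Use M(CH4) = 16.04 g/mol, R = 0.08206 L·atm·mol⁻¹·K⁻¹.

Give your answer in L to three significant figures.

n(CH4) = 191 / 16.04 = 11.91 mol
n(O2) = PV/RT = (8.56 × 187) / (0.08206 × 579) = 33.69 mol
For 11.91 mol CH4, stoichiometry requires (2/1) × 11.91 = 23.82 mol O2; 33.69 mol is available, so CH4 is limiting.
n(CO2) = (1/1) × 11.91 = 11.91 mol
V(CO2) = nRT/P = 11.91 × 0.08206 × 785.15 / 0.917 = 836.8 L

837 L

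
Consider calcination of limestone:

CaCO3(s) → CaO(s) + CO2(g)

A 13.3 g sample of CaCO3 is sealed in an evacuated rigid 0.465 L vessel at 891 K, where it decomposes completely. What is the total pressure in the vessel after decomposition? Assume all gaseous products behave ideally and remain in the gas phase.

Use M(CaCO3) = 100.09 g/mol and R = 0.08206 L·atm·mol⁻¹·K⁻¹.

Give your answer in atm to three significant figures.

n(CaCO3) = 13.3 / 100.09 = 0.1329 mol
n(gas produced) = (1/1) × 0.1329 = 0.1329 mol
P = nRT/V = 0.1329 × 0.08206 × 891 / 0.465 = 20.90 atm

20.9 atm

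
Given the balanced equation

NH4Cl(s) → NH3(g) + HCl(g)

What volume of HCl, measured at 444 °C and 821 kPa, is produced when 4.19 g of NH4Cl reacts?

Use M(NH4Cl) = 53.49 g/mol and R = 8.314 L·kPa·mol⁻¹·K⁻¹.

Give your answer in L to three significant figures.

n(NH4Cl) = 4.190 / 53.49 = 0.07833 mol
n(HCl) = (1/1) × 0.07833 = 0.07833 mol
V = nRT/P = 0.07833 × 8.314 × 717.15 / 821 = 0.5689 L

0.569 L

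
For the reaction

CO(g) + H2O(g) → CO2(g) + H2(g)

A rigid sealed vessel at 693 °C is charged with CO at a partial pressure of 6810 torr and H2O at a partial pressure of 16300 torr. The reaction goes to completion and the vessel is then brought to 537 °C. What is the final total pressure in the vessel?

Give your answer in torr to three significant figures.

Because the vessel is rigid and T is held at 693 °C, work the stoichiometry in partial pressures (P_i = n_iRT/V).
P(H2O) required for 6810 torr of CO = (1/1) × 6810 = 6810 torr; available 16300 torr, so CO is limiting.
P(H2O) remaining = 16300 − (1/1) × 6810 = 9490 torr
P(gaseous products) = (1+1)/1 × 6810 = 13620 torr
P_total at 693 °C = 9490 + 13620 = 23110 torr
Scaling to 537 °C: P = 23110 × 810.15/966.15 = 19380 torr

19400 torr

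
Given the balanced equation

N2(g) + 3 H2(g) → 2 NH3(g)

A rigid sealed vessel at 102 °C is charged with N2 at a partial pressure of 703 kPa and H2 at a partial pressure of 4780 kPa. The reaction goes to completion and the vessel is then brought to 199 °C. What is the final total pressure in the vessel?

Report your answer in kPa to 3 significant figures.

5130 kPa

Because the vessel is rigid and T is held at 102 °C, work the stoichiometry in partial pressures (P_i = n_iRT/V).
P(H2) required for 703 kPa of N2 = (3/1) × 703 = 2109 kPa; available 4780 kPa, so N2 is limiting.
P(H2) remaining = 4780 − (3/1) × 703 = 2671 kPa
P(gaseous products) = (2)/1 × 703 = 1406 kPa
P_total at 102 °C = 2671 + 1406 = 4077 kPa
Scaling to 199 °C: P = 4077 × 472.15/375.15 = 5131 kPa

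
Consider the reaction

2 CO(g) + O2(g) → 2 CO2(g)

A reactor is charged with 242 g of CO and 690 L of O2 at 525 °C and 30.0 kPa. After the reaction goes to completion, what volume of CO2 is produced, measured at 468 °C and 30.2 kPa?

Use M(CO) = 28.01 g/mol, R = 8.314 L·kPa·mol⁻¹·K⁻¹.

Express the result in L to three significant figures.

1270 L

n(CO) = 242 / 28.01 = 8.640 mol
n(O2) = PV/RT = (30.0 × 690) / (8.314 × 798.15) = 3.119 mol
For 8.640 mol CO, stoichiometry requires (1/2) × 8.640 = 4.320 mol O2; 3.119 mol is available, so O2 is limiting.
n(CO2) = (2/1) × 3.119 = 6.238 mol
V(CO2) = nRT/P = 6.238 × 8.314 × 741.15 / 30.2 = 1273 L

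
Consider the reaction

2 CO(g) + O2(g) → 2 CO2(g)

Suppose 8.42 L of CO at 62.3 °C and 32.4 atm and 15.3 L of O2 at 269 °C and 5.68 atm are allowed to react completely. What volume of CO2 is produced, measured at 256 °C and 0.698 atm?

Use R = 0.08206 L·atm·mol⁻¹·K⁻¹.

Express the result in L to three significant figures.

n(CO) = PV/RT = (32.4 × 8.42) / (0.08206 × 335.45) = 9.911 mol
n(O2) = PV/RT = (5.68 × 15.3) / (0.08206 × 542.15) = 1.953 mol
For 9.911 mol CO, stoichiometry requires (1/2) × 9.911 = 4.955 mol O2; 1.953 mol is available, so O2 is limiting.
n(CO2) = (2/1) × 1.953 = 3.906 mol
V(CO2) = nRT/P = 3.906 × 0.08206 × 529.15 / 0.698 = 243.0 L

243 L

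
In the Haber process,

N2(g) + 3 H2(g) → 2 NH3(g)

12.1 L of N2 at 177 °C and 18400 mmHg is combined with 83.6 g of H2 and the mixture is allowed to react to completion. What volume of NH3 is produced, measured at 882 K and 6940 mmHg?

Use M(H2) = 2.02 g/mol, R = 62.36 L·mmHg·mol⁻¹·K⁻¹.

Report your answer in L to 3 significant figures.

n(N2) = PV/RT = (18400 × 12.1) / (62.36 × 450.15) = 7.931 mol
n(H2) = 83.6 / 2.02 = 41.39 mol
For 7.931 mol N2, stoichiometry requires (3/1) × 7.931 = 23.79 mol H2; 41.39 mol is available, so N2 is limiting.
n(NH3) = (2/1) × 7.931 = 15.86 mol
V(NH3) = nRT/P = 15.86 × 62.36 × 882 / 6940 = 125.7 L

126 L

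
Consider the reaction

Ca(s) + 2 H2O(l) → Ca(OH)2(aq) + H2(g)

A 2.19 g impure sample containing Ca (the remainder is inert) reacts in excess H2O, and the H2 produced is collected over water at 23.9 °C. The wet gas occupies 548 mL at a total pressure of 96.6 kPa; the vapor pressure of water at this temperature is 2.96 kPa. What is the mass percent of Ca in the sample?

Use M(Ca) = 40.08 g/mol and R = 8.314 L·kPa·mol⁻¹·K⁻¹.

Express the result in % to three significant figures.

38.0 %

P(H2) = 96.6 − 2.96 = 93.64 kPa
n(H2) = PV/RT = (93.64 × 0.5480) / (8.314 × 297.05) = 0.02078 mol
n(Ca) = (1/1) × 0.02078 = 0.02078 mol
m(Ca) = 0.02078 × 40.08 = 0.8329 g
%Ca = 0.8329 / 2.19 × 100 = 38.03%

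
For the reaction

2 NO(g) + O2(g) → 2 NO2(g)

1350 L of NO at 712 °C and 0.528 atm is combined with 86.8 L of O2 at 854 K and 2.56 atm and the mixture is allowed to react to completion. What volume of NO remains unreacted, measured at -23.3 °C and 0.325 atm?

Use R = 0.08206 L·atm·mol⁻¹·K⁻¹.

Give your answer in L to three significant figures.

156 L

n(NO) = PV/RT = (0.528 × 1350) / (0.08206 × 985.15) = 8.817 mol
n(O2) = PV/RT = (2.56 × 86.8) / (0.08206 × 854) = 3.171 mol
For 8.817 mol NO, stoichiometry requires (1/2) × 8.817 = 4.409 mol O2; 3.171 mol is available, so O2 is limiting.
n(NO) consumed = (2/1) × 3.171 = 6.342 mol; remaining = 8.817 − 6.342 = 2.475 mol
V(NO) = nRT/P = 2.475 × 0.08206 × 249.85 / 0.325 = 156.1 L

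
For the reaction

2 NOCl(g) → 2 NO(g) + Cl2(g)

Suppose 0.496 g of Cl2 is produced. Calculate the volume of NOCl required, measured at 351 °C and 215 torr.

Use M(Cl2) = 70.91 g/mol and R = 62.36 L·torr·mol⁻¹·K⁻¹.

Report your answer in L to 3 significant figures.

2.53 L

n(Cl2) = 0.4960 / 70.91 = 0.006995 mol
n(NOCl) = (2/1) × 0.006995 = 0.01399 mol
V = nRT/P = 0.01399 × 62.36 × 624.15 / 215 = 2.533 L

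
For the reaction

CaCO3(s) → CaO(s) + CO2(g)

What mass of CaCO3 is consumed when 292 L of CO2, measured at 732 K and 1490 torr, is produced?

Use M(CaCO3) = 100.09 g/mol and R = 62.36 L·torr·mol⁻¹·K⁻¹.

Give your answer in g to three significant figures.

954 g

n(CO2) = PV/RT = (1490 × 292) / (62.36 × 732) = 9.531 mol
n(CaCO3) = (1/1) × 9.531 = 9.531 mol
m(CaCO3) = 9.531 × 100.09 = 954.0 g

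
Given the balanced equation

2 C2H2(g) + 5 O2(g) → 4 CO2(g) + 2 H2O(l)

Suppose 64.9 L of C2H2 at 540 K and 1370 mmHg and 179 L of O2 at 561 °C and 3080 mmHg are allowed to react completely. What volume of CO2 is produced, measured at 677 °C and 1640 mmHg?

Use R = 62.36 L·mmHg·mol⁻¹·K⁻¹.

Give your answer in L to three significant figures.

n(C2H2) = PV/RT = (1370 × 64.9) / (62.36 × 540) = 2.640 mol
n(O2) = PV/RT = (3080 × 179) / (62.36 × 834.15) = 10.60 mol
For 2.640 mol C2H2, stoichiometry requires (5/2) × 2.640 = 6.600 mol O2; 10.60 mol is available, so C2H2 is limiting.
n(CO2) = (4/2) × 2.640 = 5.280 mol
V(CO2) = nRT/P = 5.280 × 62.36 × 950.15 / 1640 = 190.8 L

191 L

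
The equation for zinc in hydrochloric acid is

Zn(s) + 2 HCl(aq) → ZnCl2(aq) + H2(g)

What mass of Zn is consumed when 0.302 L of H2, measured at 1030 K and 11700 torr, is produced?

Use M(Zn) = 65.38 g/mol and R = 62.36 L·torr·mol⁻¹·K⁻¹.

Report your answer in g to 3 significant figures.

n(H2) = PV/RT = (11700 × 0.302) / (62.36 × 1030) = 0.05501 mol
n(Zn) = (1/1) × 0.05501 = 0.05501 mol
m(Zn) = 0.05501 × 65.38 = 3.597 g

3.60 g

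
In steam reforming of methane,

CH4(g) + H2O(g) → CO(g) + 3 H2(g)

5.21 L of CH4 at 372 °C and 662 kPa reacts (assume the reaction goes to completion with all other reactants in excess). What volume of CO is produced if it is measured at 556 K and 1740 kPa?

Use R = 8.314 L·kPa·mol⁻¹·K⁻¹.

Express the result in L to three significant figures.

1.71 L

n(CH4) = PV/RT = (662 × 5.21) / (8.314 × 645.15) = 0.6430 mol
n(CO) = (1/1) × 0.6430 = 0.6430 mol
V = nRT/P = 0.6430 × 8.314 × 556 / 1740 = 1.708 L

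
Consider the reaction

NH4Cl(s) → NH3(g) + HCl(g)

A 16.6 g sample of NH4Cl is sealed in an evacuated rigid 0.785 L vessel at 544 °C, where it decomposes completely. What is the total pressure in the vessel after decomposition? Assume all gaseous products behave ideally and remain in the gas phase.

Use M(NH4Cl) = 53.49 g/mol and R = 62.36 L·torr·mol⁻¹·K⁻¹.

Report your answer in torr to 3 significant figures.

40300 torr

n(NH4Cl) = 16.6 / 53.49 = 0.3103 mol
n(gas produced) = (2/1) × 0.3103 = 0.6206 mol
P = nRT/V = 0.6206 × 62.36 × 817.15 / 0.785 = 40290 torr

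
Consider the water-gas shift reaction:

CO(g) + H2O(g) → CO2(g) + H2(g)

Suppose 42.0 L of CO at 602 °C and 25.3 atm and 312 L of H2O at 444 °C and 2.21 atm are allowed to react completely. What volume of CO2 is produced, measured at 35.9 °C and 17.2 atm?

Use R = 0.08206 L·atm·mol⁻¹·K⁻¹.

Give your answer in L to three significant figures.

17.3 L

n(CO) = PV/RT = (25.3 × 42.0) / (0.08206 × 875.15) = 14.80 mol
n(H2O) = PV/RT = (2.21 × 312) / (0.08206 × 717.15) = 11.72 mol
For 14.80 mol CO, stoichiometry requires (1/1) × 14.80 = 14.80 mol H2O; 11.72 mol is available, so H2O is limiting.
n(CO2) = (1/1) × 11.72 = 11.72 mol
V(CO2) = nRT/P = 11.72 × 0.08206 × 309.05 / 17.2 = 17.28 L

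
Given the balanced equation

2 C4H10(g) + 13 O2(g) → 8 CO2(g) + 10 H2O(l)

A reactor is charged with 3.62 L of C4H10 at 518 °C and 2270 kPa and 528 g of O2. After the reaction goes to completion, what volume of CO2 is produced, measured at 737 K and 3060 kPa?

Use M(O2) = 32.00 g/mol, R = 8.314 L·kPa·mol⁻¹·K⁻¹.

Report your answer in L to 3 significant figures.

10.0 L

n(C4H10) = PV/RT = (2270 × 3.62) / (8.314 × 791.15) = 1.249 mol
n(O2) = 528 / 32.00 = 16.50 mol
For 1.249 mol C4H10, stoichiometry requires (13/2) × 1.249 = 8.119 mol O2; 16.50 mol is available, so C4H10 is limiting.
n(CO2) = (8/2) × 1.249 = 4.996 mol
V(CO2) = nRT/P = 4.996 × 8.314 × 737 / 3060 = 10.00 L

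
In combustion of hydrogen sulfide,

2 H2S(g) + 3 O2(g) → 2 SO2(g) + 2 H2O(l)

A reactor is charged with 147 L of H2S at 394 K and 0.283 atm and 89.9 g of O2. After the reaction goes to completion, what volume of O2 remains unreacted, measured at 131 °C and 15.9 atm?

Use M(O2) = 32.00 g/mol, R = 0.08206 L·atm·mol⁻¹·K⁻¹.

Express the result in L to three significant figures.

1.83 L

n(H2S) = PV/RT = (0.283 × 147) / (0.08206 × 394) = 1.287 mol
n(O2) = 89.9 / 32.00 = 2.809 mol
For 1.287 mol H2S, stoichiometry requires (3/2) × 1.287 = 1.930 mol O2; 2.809 mol is available, so H2S is limiting.
n(O2) consumed = (3/2) × 1.287 = 1.930 mol; remaining = 2.809 − 1.930 = 0.8790 mol
V(O2) = nRT/P = 0.8790 × 0.08206 × 404.15 / 15.9 = 1.833 L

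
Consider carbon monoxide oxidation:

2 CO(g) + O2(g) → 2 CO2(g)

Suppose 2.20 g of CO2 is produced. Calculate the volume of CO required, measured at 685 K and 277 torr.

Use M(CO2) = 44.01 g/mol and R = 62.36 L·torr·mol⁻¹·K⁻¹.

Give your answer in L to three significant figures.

7.71 L

n(CO2) = 2.200 / 44.01 = 0.04999 mol
n(CO) = (2/2) × 0.04999 = 0.04999 mol
V = nRT/P = 0.04999 × 62.36 × 685 / 277 = 7.709 L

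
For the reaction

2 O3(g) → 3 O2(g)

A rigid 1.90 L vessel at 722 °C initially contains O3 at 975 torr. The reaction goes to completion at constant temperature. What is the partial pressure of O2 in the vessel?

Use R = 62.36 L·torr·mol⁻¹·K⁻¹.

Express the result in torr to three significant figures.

1460 torr

n(O3)₀ = PV/RT = (975 × 1.90) / (62.36 × 995.15) = 0.02985 mol
n(O2) = (3/2) × 0.02985 = 0.04478 mol
P(O2) = nRT/V = 0.04478 × 62.36 × 995.15 / 1.90 = 1463 torr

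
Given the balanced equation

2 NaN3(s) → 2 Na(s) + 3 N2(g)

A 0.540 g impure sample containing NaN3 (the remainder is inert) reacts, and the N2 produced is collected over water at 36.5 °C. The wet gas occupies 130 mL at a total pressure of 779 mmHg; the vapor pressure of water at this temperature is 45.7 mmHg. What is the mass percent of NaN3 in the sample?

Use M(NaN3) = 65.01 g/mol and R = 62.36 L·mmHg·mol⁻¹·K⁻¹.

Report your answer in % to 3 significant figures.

39.6 %

P(N2) = 779 − 45.7 = 733.3 mmHg
n(N2) = PV/RT = (733.3 × 0.1300) / (62.36 × 309.65) = 0.004937 mol
n(NaN3) = (2/3) × 0.004937 = 0.003291 mol
m(NaN3) = 0.003291 × 65.01 = 0.2139 g
%NaN3 = 0.2139 / 0.540 × 100 = 39.61%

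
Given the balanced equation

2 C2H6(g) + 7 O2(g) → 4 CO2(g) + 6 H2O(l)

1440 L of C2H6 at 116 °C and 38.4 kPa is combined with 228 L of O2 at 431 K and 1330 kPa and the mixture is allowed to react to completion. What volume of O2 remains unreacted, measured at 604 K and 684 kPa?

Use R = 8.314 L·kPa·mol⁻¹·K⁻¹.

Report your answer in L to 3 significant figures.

n(C2H6) = PV/RT = (38.4 × 1440) / (8.314 × 389.15) = 17.09 mol
n(O2) = PV/RT = (1330 × 228) / (8.314 × 431) = 84.63 mol
For 17.09 mol C2H6, stoichiometry requires (7/2) × 17.09 = 59.81 mol O2; 84.63 mol is available, so C2H6 is limiting.
n(O2) consumed = (7/2) × 17.09 = 59.81 mol; remaining = 84.63 − 59.81 = 24.82 mol
V(O2) = nRT/P = 24.82 × 8.314 × 604 / 684 = 182.2 L

182 L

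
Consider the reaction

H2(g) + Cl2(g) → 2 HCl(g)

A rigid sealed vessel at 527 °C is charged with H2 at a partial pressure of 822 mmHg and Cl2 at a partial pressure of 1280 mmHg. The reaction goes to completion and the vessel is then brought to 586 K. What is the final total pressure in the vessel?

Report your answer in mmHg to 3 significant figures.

Because the vessel is rigid and T is held at 527 °C, work the stoichiometry in partial pressures (P_i = n_iRT/V).
P(Cl2) required for 822 mmHg of H2 = (1/1) × 822 = 822.0 mmHg; available 1280 mmHg, so H2 is limiting.
P(Cl2) remaining = 1280 − (1/1) × 822 = 458.0 mmHg
P(gaseous products) = (2)/1 × 822 = 1644 mmHg
P_total at 527 °C = 458.0 + 1644 = 2102 mmHg
Scaling to 586 K: P = 2102 × 586/800.15 = 1539 mmHg

1540 mmHg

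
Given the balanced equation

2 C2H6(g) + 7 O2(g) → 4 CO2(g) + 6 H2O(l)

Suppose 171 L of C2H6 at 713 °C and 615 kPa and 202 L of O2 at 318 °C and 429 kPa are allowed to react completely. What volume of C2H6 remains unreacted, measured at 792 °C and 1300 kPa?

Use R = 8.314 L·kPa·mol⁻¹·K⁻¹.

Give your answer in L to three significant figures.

n(C2H6) = PV/RT = (615 × 171) / (8.314 × 986.15) = 12.83 mol
n(O2) = PV/RT = (429 × 202) / (8.314 × 591.15) = 17.63 mol
For 12.83 mol C2H6, stoichiometry requires (7/2) × 12.83 = 44.91 mol O2; 17.63 mol is available, so O2 is limiting.
n(C2H6) consumed = (2/7) × 17.63 = 5.037 mol; remaining = 12.83 − 5.037 = 7.793 mol
V(C2H6) = nRT/P = 7.793 × 8.314 × 1065.15 / 1300 = 53.09 L

53.1 L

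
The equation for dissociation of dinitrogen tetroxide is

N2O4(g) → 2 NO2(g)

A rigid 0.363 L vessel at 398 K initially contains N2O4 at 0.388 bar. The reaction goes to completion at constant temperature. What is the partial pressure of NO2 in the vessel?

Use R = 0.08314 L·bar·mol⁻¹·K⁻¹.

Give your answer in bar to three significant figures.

n(N2O4)₀ = PV/RT = (0.388 × 0.363) / (0.08314 × 398) = 0.004256 mol
n(NO2) = (2/1) × 0.004256 = 0.008512 mol
P(NO2) = nRT/V = 0.008512 × 0.08314 × 398 / 0.363 = 0.7759 bar

0.776 bar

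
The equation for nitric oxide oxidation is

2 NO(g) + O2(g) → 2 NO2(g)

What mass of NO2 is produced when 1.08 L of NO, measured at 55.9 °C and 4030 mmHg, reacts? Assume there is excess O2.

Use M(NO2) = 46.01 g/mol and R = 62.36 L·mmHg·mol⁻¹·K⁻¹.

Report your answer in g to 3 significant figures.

9.76 g

n(NO) = PV/RT = (4030 × 1.08) / (62.36 × 329.05) = 0.2121 mol
n(NO2) = (2/2) × 0.2121 = 0.2121 mol
m(NO2) = 0.2121 × 46.01 = 9.759 g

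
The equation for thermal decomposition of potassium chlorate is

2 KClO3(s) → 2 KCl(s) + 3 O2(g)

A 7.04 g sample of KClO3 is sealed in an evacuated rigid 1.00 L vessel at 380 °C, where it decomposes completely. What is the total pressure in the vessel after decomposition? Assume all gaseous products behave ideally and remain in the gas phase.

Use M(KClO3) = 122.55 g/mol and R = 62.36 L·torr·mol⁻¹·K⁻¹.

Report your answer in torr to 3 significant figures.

3510 torr

n(KClO3) = 7.04 / 122.55 = 0.05745 mol
n(gas produced) = (3/2) × 0.05745 = 0.08618 mol
P = nRT/V = 0.08618 × 62.36 × 653.15 / 1.00 = 3510 torr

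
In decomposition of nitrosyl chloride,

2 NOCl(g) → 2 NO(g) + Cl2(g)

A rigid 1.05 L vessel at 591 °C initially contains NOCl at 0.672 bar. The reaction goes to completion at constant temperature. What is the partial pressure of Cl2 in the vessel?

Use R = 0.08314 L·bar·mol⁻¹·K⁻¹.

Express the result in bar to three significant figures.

0.336 bar

n(NOCl)₀ = PV/RT = (0.672 × 1.05) / (0.08314 × 864.15) = 0.009821 mol
n(Cl2) = (1/2) × 0.009821 = 0.004910 mol
P(Cl2) = nRT/V = 0.004910 × 0.08314 × 864.15 / 1.05 = 0.3360 bar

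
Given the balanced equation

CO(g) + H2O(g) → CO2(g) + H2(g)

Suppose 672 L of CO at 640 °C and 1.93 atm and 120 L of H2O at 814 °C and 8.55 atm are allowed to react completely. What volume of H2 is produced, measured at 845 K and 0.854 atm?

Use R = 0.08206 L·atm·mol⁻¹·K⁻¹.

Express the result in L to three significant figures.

n(CO) = PV/RT = (1.93 × 672) / (0.08206 × 913.15) = 17.31 mol
n(H2O) = PV/RT = (8.55 × 120) / (0.08206 × 1087.15) = 11.50 mol
For 17.31 mol CO, stoichiometry requires (1/1) × 17.31 = 17.31 mol H2O; 11.50 mol is available, so H2O is limiting.
n(H2) = (1/1) × 11.50 = 11.50 mol
V(H2) = nRT/P = 11.50 × 0.08206 × 845 / 0.854 = 933.7 L

934 L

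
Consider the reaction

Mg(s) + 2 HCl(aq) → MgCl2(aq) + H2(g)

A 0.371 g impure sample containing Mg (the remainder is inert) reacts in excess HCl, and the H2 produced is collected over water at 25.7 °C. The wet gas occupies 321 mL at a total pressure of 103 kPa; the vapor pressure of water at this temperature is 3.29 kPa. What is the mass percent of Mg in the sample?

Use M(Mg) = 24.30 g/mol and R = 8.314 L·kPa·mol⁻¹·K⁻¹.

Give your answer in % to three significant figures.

84.4 %

P(H2) = 103 − 3.29 = 99.71 kPa
n(H2) = PV/RT = (99.71 × 0.3210) / (8.314 × 298.85) = 0.01288 mol
n(Mg) = (1/1) × 0.01288 = 0.01288 mol
m(Mg) = 0.01288 × 24.30 = 0.3130 g
%Mg = 0.3130 / 0.371 × 100 = 84.37%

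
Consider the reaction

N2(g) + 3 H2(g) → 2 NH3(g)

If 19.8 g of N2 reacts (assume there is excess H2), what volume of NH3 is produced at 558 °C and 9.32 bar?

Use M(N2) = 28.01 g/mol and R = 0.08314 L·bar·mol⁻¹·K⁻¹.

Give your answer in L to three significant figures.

n(N2) = 19.80 / 28.01 = 0.7069 mol
n(NH3) = (2/1) × 0.7069 = 1.414 mol
V = nRT/P = 1.414 × 0.08314 × 831.15 / 9.32 = 10.48 L

10.5 L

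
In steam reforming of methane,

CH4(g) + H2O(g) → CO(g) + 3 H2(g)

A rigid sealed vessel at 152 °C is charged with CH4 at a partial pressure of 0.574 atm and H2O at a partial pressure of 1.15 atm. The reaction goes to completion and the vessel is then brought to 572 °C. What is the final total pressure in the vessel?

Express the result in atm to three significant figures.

5.71 atm

With V and T fixed, P_i ∝ n_i, so the mole ratios apply directly to partial pressures at 152 °C.
P(H2O) required for 0.574 atm of CH4 = (1/1) × 0.574 = 0.5740 atm; available 1.15 atm, so CH4 is limiting.
P(H2O) remaining = 1.15 − (1/1) × 0.574 = 0.5760 atm
P(gaseous products) = (1+3)/1 × 0.574 = 2.296 atm
P_total at 152 °C = 0.5760 + 2.296 = 2.872 atm
Scaling to 572 °C: P = 2.872 × 845.15/425.15 = 5.709 atm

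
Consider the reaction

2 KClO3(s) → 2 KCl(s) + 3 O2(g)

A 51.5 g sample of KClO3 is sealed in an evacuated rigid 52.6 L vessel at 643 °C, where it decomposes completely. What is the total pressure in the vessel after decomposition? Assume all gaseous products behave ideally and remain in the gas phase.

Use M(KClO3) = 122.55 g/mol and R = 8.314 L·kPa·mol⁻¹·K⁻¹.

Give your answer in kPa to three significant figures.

91.3 kPa

n(KClO3) = 51.5 / 122.55 = 0.4202 mol
n(gas produced) = (3/2) × 0.4202 = 0.6303 mol
P = nRT/V = 0.6303 × 8.314 × 916.15 / 52.6 = 91.27 kPa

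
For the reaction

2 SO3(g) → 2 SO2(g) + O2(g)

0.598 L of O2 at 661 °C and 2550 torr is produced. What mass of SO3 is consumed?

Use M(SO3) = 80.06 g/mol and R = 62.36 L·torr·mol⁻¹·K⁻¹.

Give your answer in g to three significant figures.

4.19 g

n(O2) = PV/RT = (2550 × 0.598) / (62.36 × 934.15) = 0.02618 mol
n(SO3) = (2/1) × 0.02618 = 0.05236 mol
m(SO3) = 0.05236 × 80.06 = 4.192 g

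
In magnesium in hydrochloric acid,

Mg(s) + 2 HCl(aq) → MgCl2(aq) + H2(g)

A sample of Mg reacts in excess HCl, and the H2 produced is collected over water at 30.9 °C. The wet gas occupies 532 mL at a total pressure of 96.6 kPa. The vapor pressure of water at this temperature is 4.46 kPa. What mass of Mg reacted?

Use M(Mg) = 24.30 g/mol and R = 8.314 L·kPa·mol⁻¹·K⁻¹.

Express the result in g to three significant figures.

0.471 g

P(H2) = 96.6 − 4.46 = 92.14 kPa
n(H2) = PV/RT = (92.14 × 0.5320) / (8.314 × 304.05) = 0.01939 mol
n(Mg) = (1/1) × 0.01939 = 0.01939 mol
m(Mg) = 0.01939 × 24.30 = 0.4712 g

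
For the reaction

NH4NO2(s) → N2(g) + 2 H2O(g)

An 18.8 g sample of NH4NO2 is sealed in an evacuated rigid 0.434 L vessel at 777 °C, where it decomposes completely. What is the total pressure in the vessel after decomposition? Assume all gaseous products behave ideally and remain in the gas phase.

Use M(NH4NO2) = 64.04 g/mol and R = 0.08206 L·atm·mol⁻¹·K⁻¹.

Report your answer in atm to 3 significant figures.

n(NH4NO2) = 18.8 / 64.04 = 0.2936 mol
n(gas produced) = (3/1) × 0.2936 = 0.8808 mol
P = nRT/V = 0.8808 × 0.08206 × 1050.15 / 0.434 = 174.9 atm

175 atm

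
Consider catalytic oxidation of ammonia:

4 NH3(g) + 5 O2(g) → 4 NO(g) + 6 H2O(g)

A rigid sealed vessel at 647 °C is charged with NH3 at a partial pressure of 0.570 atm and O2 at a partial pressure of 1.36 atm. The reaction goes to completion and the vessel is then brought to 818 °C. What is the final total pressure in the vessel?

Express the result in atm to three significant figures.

2.46 atm

Because the vessel is rigid and T is held at 647 °C, work the stoichiometry in partial pressures (P_i = n_iRT/V).
P(O2) required for 0.570 atm of NH3 = (5/4) × 0.570 = 0.7125 atm; available 1.36 atm, so NH3 is limiting.
P(O2) remaining = 1.36 − (5/4) × 0.570 = 0.6475 atm
P(gaseous products) = (4+6)/4 × 0.570 = 1.425 atm
P_total at 647 °C = 0.6475 + 1.425 = 2.072 atm
Scaling to 818 °C: P = 2.072 × 1091.15/920.15 = 2.457 atm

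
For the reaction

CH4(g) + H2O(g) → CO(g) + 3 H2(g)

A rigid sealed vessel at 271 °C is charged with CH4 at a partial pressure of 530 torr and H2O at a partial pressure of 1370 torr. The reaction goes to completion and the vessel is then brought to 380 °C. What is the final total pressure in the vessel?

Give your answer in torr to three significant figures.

3550 torr

Because the vessel is rigid and T is held at 271 °C, work the stoichiometry in partial pressures (P_i = n_iRT/V).
P(H2O) required for 530 torr of CH4 = (1/1) × 530 = 530.0 torr; available 1370 torr, so CH4 is limiting.
P(H2O) remaining = 1370 − (1/1) × 530 = 840.0 torr
P(gaseous products) = (1+3)/1 × 530 = 2120 torr
P_total at 271 °C = 840.0 + 2120 = 2960 torr
Scaling to 380 °C: P = 2960 × 653.15/544.15 = 3553 torr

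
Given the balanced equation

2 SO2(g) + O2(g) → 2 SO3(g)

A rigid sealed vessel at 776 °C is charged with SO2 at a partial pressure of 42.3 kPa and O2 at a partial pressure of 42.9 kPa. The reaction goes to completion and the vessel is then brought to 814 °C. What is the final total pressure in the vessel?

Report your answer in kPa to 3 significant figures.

With V and T fixed, P_i ∝ n_i, so the mole ratios apply directly to partial pressures at 776 °C.
P(O2) required for 42.3 kPa of SO2 = (1/2) × 42.3 = 21.15 kPa; available 42.9 kPa, so SO2 is limiting.
P(O2) remaining = 42.9 − (1/2) × 42.3 = 21.75 kPa
P(gaseous products) = (2)/2 × 42.3 = 42.30 kPa
P_total at 776 °C = 21.75 + 42.30 = 64.05 kPa
Scaling to 814 °C: P = 64.05 × 1087.15/1049.15 = 66.37 kPa

66.4 kPa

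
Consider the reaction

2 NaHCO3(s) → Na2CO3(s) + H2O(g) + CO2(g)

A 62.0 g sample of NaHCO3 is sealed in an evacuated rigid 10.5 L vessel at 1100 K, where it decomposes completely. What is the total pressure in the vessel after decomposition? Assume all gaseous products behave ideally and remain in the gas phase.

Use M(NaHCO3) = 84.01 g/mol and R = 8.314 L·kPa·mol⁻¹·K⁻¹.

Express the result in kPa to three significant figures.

n(NaHCO3) = 62.0 / 84.01 = 0.7380 mol
n(gas produced) = (2/2) × 0.7380 = 0.7380 mol
P = nRT/V = 0.7380 × 8.314 × 1100 / 10.5 = 642.8 kPa

643 kPa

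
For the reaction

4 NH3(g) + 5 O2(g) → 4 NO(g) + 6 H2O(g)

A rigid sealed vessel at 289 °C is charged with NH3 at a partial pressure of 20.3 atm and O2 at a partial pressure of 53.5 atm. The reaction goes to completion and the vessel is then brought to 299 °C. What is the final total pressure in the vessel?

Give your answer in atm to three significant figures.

Because the vessel is rigid and T is held at 289 °C, work the stoichiometry in partial pressures (P_i = n_iRT/V).
P(O2) required for 20.3 atm of NH3 = (5/4) × 20.3 = 25.38 atm; available 53.5 atm, so NH3 is limiting.
P(O2) remaining = 53.5 − (5/4) × 20.3 = 28.12 atm
P(gaseous products) = (4+6)/4 × 20.3 = 50.75 atm
P_total at 289 °C = 28.12 + 50.75 = 78.87 atm
Scaling to 299 °C: P = 78.87 × 572.15/562.15 = 80.27 atm

80.3 atm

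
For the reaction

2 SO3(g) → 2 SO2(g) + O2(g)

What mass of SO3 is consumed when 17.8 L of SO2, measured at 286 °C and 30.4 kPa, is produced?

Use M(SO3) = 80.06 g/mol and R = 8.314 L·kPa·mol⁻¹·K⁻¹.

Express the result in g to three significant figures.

n(SO2) = PV/RT = (30.4 × 17.8) / (8.314 × 559.15) = 0.1164 mol
n(SO3) = (2/2) × 0.1164 = 0.1164 mol
m(SO3) = 0.1164 × 80.06 = 9.319 g

9.32 g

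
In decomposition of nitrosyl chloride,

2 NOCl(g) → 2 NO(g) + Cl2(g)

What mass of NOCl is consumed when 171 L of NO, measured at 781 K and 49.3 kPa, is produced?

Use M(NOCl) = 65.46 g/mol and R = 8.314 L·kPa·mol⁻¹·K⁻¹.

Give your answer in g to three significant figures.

n(NO) = PV/RT = (49.3 × 171) / (8.314 × 781) = 1.298 mol
n(NOCl) = (2/2) × 1.298 = 1.298 mol
m(NOCl) = 1.298 × 65.46 = 84.97 g

85.0 g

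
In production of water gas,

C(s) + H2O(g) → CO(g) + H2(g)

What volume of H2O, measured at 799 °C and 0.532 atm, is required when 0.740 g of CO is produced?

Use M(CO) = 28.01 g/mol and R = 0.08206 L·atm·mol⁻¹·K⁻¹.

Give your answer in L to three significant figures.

4.37 L

n(CO) = 0.7400 / 28.01 = 0.02642 mol
n(H2O) = (1/1) × 0.02642 = 0.02642 mol
V = nRT/P = 0.02642 × 0.08206 × 1072.15 / 0.532 = 4.369 L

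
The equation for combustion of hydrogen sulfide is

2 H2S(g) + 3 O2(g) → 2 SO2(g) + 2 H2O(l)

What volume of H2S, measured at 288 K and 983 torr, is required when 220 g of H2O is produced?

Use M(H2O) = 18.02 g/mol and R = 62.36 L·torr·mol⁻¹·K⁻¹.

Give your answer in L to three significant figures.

n(H2O) = 220.0 / 18.02 = 12.21 mol
n(H2S) = (2/2) × 12.21 = 12.21 mol
V = nRT/P = 12.21 × 62.36 × 288 / 983 = 223.1 L

223 L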